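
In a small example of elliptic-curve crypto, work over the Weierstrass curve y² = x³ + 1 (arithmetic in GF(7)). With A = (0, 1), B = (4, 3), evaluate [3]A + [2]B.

(0, 1)

First 3A:
Repeated addition: build up to 3A.
2A: tangent at (0, 1): λ = (3·0² + 0)/(2·1) ≡ 0/2. 2⁻¹ ≡ 4 (mod 7), so λ ≡ 0·4 ≡ 0.
  x = λ² - 0 - 0 = 0 - 0 ≡ 0; y = λ·(0 - 0) - 1 ≡ 6. → (0, 6)
3A: (0, 6) + (0, 1): same x and y₁ ≡ -y₂, so the sum is O.
3A = O.
Next 2B:
Repeated addition: build up to 2B.
2B: tangent at (4, 3): λ = (3·4² + 0)/(2·3) ≡ 6/6. 6⁻¹ ≡ 6 (mod 7), so λ ≡ 6·6 ≡ 1.
  x = λ² - 4 - 4 = 1 - 8 ≡ 0; y = λ·(4 - 0) - 3 ≡ 1. → (0, 1)
2B = (0, 1).
Finally 3A + 2B:
O + (0, 1) = (0, 1) (identity).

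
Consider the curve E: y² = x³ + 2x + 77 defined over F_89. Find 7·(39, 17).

Write G = (39, 17).
Double-and-add on 7 = (111)₂. Start with G = (39, 17) for the leading 1-bit.
double: tangent at (39, 17): λ = (3·39² + 2)/(2·17) ≡ 26/34. 34⁻¹ ≡ 55 (mod 89) since 34·55 = 1870 ≡ 1, so λ ≡ 26·55 ≡ 6.
  x = λ² - 39 - 39 = 36 - 78 ≡ 47; y = λ·(39 - 47) - 17 ≡ 24. → (47, 24)
add G: (47, 24) + (39, 17). λ = (17 - 24)/(39 - 47) ≡ 82/81 mod 89. 81⁻¹ ≡ 11 (mod 89) since 81·11 = 891 ≡ 1, so λ ≡ 12.
  x = λ² - 47 - 39 = 144 - 86 ≡ 58; y = λ·(47 - 58) - 24 ≡ 22. → (58, 22)
double: tangent at (58, 22): λ = (3·58² + 2)/(2·22) ≡ 37/44. 44⁻¹ ≡ 87 (mod 89), so λ ≡ 37·87 ≡ 15.
  x = λ² - 58 - 58 = 225 - 116 ≡ 20; y = λ·(58 - 20) - 22 ≡ 14. → (20, 14)
add G: (20, 14) + (39, 17). λ = (17 - 14)/(39 - 20) ≡ 3/19 mod 89. 19⁻¹ ≡ 75 (mod 89), so λ ≡ 47.
  x = λ² - 20 - 39 = 2209 - 59 ≡ 14; y = λ·(20 - 14) - 14 ≡ 1. → (14, 1)

(14, 1)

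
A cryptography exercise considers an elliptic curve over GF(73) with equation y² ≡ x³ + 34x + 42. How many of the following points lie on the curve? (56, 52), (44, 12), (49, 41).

(56, 52): 52² ≡ 3, rhs ≡ 26 → off.
(44, 12): 12² ≡ 71, rhs ≡ 71 → on.
(49, 41): 41² ≡ 2, rhs ≡ 2 → on.

2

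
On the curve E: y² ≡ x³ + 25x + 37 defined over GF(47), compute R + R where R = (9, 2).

tangent at (9, 2): λ = (3·9² + 25)/(2·2) ≡ 33/4. 4⁻¹ ≡ 12 (mod 47) since 4·12 = 48 ≡ 1, so λ ≡ 33·12 ≡ 20.
  x = λ² - 9 - 9 = 400 - 18 ≡ 6; y = λ·(9 - 6) - 2 ≡ 11. → (6, 11)

(6, 11)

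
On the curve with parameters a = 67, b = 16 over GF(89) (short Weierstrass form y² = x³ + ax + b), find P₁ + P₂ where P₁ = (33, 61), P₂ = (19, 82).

(17, 4)

(33, 61) + (19, 82). λ = (82 - 61)/(19 - 33) ≡ 21/75 mod 89. 75⁻¹ ≡ 19 (mod 89), so λ ≡ 43.
  x = λ² - 33 - 19 = 1849 - 52 ≡ 17; y = λ·(33 - 17) - 61 ≡ 4. → (17, 4)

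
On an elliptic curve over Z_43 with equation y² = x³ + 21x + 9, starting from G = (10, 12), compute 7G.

Repeated addition: build up to 7G.
2G: tangent at (10, 12): λ = (3·10² + 21)/(2·12) ≡ 20/24. 24⁻¹ ≡ 9 (mod 43), so λ ≡ 20·9 ≡ 8.
  x = λ² - 10 - 10 = 64 - 20 ≡ 1; y = λ·(10 - 1) - 12 ≡ 17. → (1, 17)
3G: (1, 17) + (10, 12). λ = (12 - 17)/(10 - 1) ≡ 38/9 mod 43. 9⁻¹ ≡ 24 (mod 43), so λ ≡ 9.
  x = λ² - 1 - 10 = 81 - 11 ≡ 27; y = λ·(1 - 27) - 17 ≡ 7. → (27, 7)
4G: (27, 7) + (10, 12). λ = (12 - 7)/(10 - 27) ≡ 5/26 mod 43. 26⁻¹ ≡ 5 (mod 43) since 26·5 = 130 ≡ 1, so λ ≡ 25.
  x = λ² - 27 - 10 = 625 - 37 ≡ 29; y = λ·(27 - 29) - 7 ≡ 29. → (29, 29)
5G: (29, 29) + (10, 12). λ = (12 - 29)/(10 - 29) ≡ 26/24 mod 43. 24⁻¹ ≡ 9 (mod 43) since 24·9 = 216 ≡ 1, so λ ≡ 19.
  x = λ² - 29 - 10 = 361 - 39 ≡ 21; y = λ·(29 - 21) - 29 ≡ 37. → (21, 37)
6G: (21, 37) + (10, 12). λ = (12 - 37)/(10 - 21) ≡ 18/32 mod 43. 32⁻¹ ≡ 39 (mod 43), so λ ≡ 14.
  x = λ² - 21 - 10 = 196 - 31 ≡ 36; y = λ·(21 - 36) - 37 ≡ 11. → (36, 11)
7G: (36, 11) + (10, 12). λ = (12 - 11)/(10 - 36) ≡ 1/17 mod 43. 17⁻¹ ≡ 38 (mod 43), so λ ≡ 38.
  x = λ² - 36 - 10 = 1444 - 46 ≡ 22; y = λ·(36 - 22) - 11 ≡ 5. → (22, 5)

(22, 5)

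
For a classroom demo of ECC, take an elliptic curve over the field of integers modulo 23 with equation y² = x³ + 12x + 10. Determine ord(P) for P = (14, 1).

2P: tangent at (14, 1): λ = (3·14² + 12)/(2·1) ≡ 2/2. 2⁻¹ ≡ 12 (mod 23), so λ ≡ 2·12 ≡ 1.
  x = λ² - 14 - 14 = 1 - 28 ≡ 19; y = λ·(14 - 19) - 1 ≡ 17. → (19, 17)
3P: (19, 17) + (14, 1). λ = (1 - 17)/(14 - 19) ≡ 7/18 mod 23. 18⁻¹ ≡ 9 (mod 23) since 18·9 = 162 ≡ 1, so λ ≡ 17.
  x = λ² - 19 - 14 = 289 - 33 ≡ 3; y = λ·(19 - 3) - 17 ≡ 2. → (3, 2)
4P: (3, 2) + (14, 1). λ = (1 - 2)/(14 - 3) ≡ 22/11 mod 23. 11⁻¹ ≡ 21 (mod 23) since 11·21 = 231 ≡ 1, so λ ≡ 2.
  x = λ² - 3 - 14 = 4 - 17 ≡ 10; y = λ·(3 - 10) - 2 ≡ 7. → (10, 7)
5P: (10, 7) + (14, 1). λ = (1 - 7)/(14 - 10) ≡ 17/4 mod 23. 4⁻¹ ≡ 6 (mod 23), so λ ≡ 10.
  x = λ² - 10 - 14 = 100 - 24 ≡ 7; y = λ·(10 - 7) - 7 ≡ 0. → (7, 0)
6P: (7, 0) + (14, 1). λ = (1 - 0)/(14 - 7) ≡ 1/7 mod 23. 7⁻¹ ≡ 10 (mod 23) since 7·10 = 70 ≡ 1, so λ ≡ 10.
  x = λ² - 7 - 14 = 100 - 21 ≡ 10; y = λ·(7 - 10) - 0 ≡ 16. → (10, 16)
7P: (10, 16) + (14, 1). λ = (1 - 16)/(14 - 10) ≡ 8/4 mod 23. 4⁻¹ ≡ 6 (mod 23) since 4·6 = 24 ≡ 1, so λ ≡ 2.
  x = λ² - 10 - 14 = 4 - 24 ≡ 3; y = λ·(10 - 3) - 16 ≡ 21. → (3, 21)
8P: (3, 21) + (14, 1). λ = (1 - 21)/(14 - 3) ≡ 3/11 mod 23. 11⁻¹ ≡ 21 (mod 23), so λ ≡ 17.
  x = λ² - 3 - 14 = 289 - 17 ≡ 19; y = λ·(3 - 19) - 21 ≡ 6. → (19, 6)
9P: (19, 6) + (14, 1). λ = (1 - 6)/(14 - 19) ≡ 18/18 mod 23. 18⁻¹ ≡ 9 (mod 23), so λ ≡ 1.
  x = λ² - 19 - 14 = 1 - 33 ≡ 14; y = λ·(19 - 14) - 6 ≡ 22. → (14, 22)
10P: (14, 22) + (14, 1): same x and y₁ ≡ -y₂, so the sum is the point at infinity.
10P = the point at infinity, so the order is 10.

10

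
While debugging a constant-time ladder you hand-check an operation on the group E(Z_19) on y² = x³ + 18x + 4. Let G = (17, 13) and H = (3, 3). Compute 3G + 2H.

(15, 1)

First 3G:
Repeated addition: build up to 3G.
2G: tangent at (17, 13): λ = (3·17² + 18)/(2·13) ≡ 11/7. 7⁻¹ ≡ 11 (mod 19), so λ ≡ 11·11 ≡ 7.
  x = λ² - 17 - 17 = 49 - 34 ≡ 15; y = λ·(17 - 15) - 13 ≡ 1. → (15, 1)
3G: (15, 1) + (17, 13). λ = (13 - 1)/(17 - 15) ≡ 12/2 mod 19. 2⁻¹ ≡ 10 (mod 19), so λ ≡ 6.
  x = λ² - 15 - 17 = 36 - 32 ≡ 4; y = λ·(15 - 4) - 1 ≡ 8. → (4, 8)
3G = (4, 8).
Next 2H:
Repeated addition: build up to 2H.
2H: tangent at (3, 3): λ = (3·3² + 18)/(2·3) ≡ 7/6. 6⁻¹ ≡ 16 (mod 19) since 6·16 = 96 ≡ 1, so λ ≡ 7·16 ≡ 17.
  x = λ² - 3 - 3 = 289 - 6 ≡ 17; y = λ·(3 - 17) - 3 ≡ 6. → (17, 6)
2H = (17, 6).
Finally 3G + 2H:
(4, 8) + (17, 6). λ = (6 - 8)/(17 - 4) ≡ 17/13 mod 19. 13⁻¹ ≡ 3 (mod 19), so λ ≡ 13.
  x = λ² - 4 - 17 = 169 - 21 ≡ 15; y = λ·(4 - 15) - 8 ≡ 1. → (15, 1)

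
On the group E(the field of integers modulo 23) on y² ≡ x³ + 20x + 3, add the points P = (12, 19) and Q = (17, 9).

(12, 19) + (17, 9). λ = (9 - 19)/(17 - 12) ≡ 13/5 mod 23. 5⁻¹ ≡ 14 (mod 23), so λ ≡ 21.
  x = λ² - 12 - 17 = 441 - 29 ≡ 21; y = λ·(12 - 21) - 19 ≡ 22. → (21, 22)

(21, 22)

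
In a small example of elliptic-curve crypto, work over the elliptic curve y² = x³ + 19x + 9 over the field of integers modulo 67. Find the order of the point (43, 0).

2

2P: (43, 0) + (43, 0): same x and y₁ ≡ -y₂, so the sum is ∞.
2P = ∞, so the order is 2.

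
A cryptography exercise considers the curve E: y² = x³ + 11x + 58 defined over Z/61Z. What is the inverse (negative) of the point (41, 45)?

-(41, 45) = (41, -45 mod 61) = (41, 16).

(41, 16)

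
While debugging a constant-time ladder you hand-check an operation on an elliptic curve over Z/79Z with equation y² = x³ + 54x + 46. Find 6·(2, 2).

Write Q = (2, 2).
Repeated addition: build up to 6Q.
2Q: tangent at (2, 2): λ = (3·2² + 54)/(2·2) ≡ 66/4. 4⁻¹ ≡ 20 (mod 79), so λ ≡ 66·20 ≡ 56.
  x = λ² - 2 - 2 = 3136 - 4 ≡ 51; y = λ·(2 - 51) - 2 ≡ 19. → (51, 19)
3Q: (51, 19) + (2, 2). λ = (2 - 19)/(2 - 51) ≡ 62/30 mod 79. 30⁻¹ ≡ 29 (mod 79), so λ ≡ 60.
  x = λ² - 51 - 2 = 3600 - 53 ≡ 71; y = λ·(51 - 71) - 19 ≡ 45. → (71, 45)
4Q: (71, 45) + (2, 2). λ = (2 - 45)/(2 - 71) ≡ 36/10 mod 79. 10⁻¹ ≡ 8 (mod 79), so λ ≡ 51.
  x = λ² - 71 - 2 = 2601 - 73 ≡ 0; y = λ·(71 - 0) - 45 ≡ 21. → (0, 21)
5Q: (0, 21) + (2, 2). λ = (2 - 21)/(2 - 0) ≡ 60/2 mod 79. 2⁻¹ ≡ 40 (mod 79), so λ ≡ 30.
  x = λ² - 0 - 2 = 900 - 2 ≡ 29; y = λ·(0 - 29) - 21 ≡ 57. → (29, 57)
6Q: (29, 57) + (2, 2). λ = (2 - 57)/(2 - 29) ≡ 24/52 mod 79. 52⁻¹ ≡ 38 (mod 79), so λ ≡ 43.
  x = λ² - 29 - 2 = 1849 - 31 ≡ 1; y = λ·(29 - 1) - 57 ≡ 41. → (1, 41)

(1, 41)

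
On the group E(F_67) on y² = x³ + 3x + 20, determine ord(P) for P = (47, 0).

2

2P: (47, 0) + (47, 0): same x and y₁ ≡ -y₂, so the sum is 𝒪.
2P = 𝒪, so the order is 2.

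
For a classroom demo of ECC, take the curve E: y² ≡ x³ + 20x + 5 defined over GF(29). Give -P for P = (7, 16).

(7, 13)

-(7, 16) = (7, -16 mod 29) = (7, 13).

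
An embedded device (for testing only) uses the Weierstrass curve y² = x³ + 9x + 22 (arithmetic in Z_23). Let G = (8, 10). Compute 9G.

(12, 15)

Repeated addition: build up to 9G.
2G: tangent at (8, 10): λ = (3·8² + 9)/(2·10) ≡ 17/20. 20⁻¹ ≡ 15 (mod 23), so λ ≡ 17·15 ≡ 2.
  x = λ² - 8 - 8 = 4 - 16 ≡ 11; y = λ·(8 - 11) - 10 ≡ 7. → (11, 7)
3G: (11, 7) + (8, 10). λ = (10 - 7)/(8 - 11) ≡ 3/20 mod 23. 20⁻¹ ≡ 15 (mod 23), so λ ≡ 22.
  x = λ² - 11 - 8 = 484 - 19 ≡ 5; y = λ·(11 - 5) - 7 ≡ 10. → (5, 10)
4G: (5, 10) + (8, 10). λ = (10 - 10)/(8 - 5) ≡ 0/3 mod 23. 3⁻¹ ≡ 8 (mod 23), so λ ≡ 0.
  x = λ² - 5 - 8 = 0 - 13 ≡ 10; y = λ·(5 - 10) - 10 ≡ 13. → (10, 13)
5G: (10, 13) + (8, 10). λ = (10 - 13)/(8 - 10) ≡ 20/21 mod 23. 21⁻¹ ≡ 11 (mod 23) since 21·11 = 231 ≡ 1, so λ ≡ 13.
  x = λ² - 10 - 8 = 169 - 18 ≡ 13; y = λ·(10 - 13) - 13 ≡ 17. → (13, 17)
6G: (13, 17) + (8, 10). λ = (10 - 17)/(8 - 13) ≡ 16/18 mod 23. 18⁻¹ ≡ 9 (mod 23), so λ ≡ 6.
  x = λ² - 13 - 8 = 36 - 21 ≡ 15; y = λ·(13 - 15) - 17 ≡ 17. → (15, 17)
7G: (15, 17) + (8, 10). λ = (10 - 17)/(8 - 15) ≡ 16/16 mod 23. 16⁻¹ ≡ 13 (mod 23), so λ ≡ 1.
  x = λ² - 15 - 8 = 1 - 23 ≡ 1; y = λ·(15 - 1) - 17 ≡ 20. → (1, 20)
8G: (1, 20) + (8, 10). λ = (10 - 20)/(8 - 1) ≡ 13/7 mod 23. 7⁻¹ ≡ 10 (mod 23), so λ ≡ 15.
  x = λ² - 1 - 8 = 225 - 9 ≡ 9; y = λ·(1 - 9) - 20 ≡ 21. → (9, 21)
9G: (9, 21) + (8, 10). λ = (10 - 21)/(8 - 9) ≡ 12/22 mod 23. 22⁻¹ ≡ 22 (mod 23) since 22·22 = 484 ≡ 1, so λ ≡ 11.
  x = λ² - 9 - 8 = 121 - 17 ≡ 12; y = λ·(9 - 12) - 21 ≡ 15. → (12, 15)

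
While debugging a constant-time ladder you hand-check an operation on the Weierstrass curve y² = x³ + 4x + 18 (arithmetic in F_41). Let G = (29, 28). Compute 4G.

Double-and-add on 4 = (100)₂. Start with G = (29, 28) for the leading 1-bit.
double: tangent at (29, 28): λ = (3·29² + 4)/(2·28) ≡ 26/15. 15⁻¹ ≡ 11 (mod 41), so λ ≡ 26·11 ≡ 40.
  x = λ² - 29 - 29 = 1600 - 58 ≡ 25; y = λ·(29 - 25) - 28 ≡ 9. → (25, 9)
double: tangent at (25, 9): λ = (3·25² + 4)/(2·9) ≡ 34/18. 18⁻¹ ≡ 16 (mod 41) since 18·16 = 288 ≡ 1, so λ ≡ 34·16 ≡ 11.
  x = λ² - 25 - 25 = 121 - 50 ≡ 30; y = λ·(25 - 30) - 9 ≡ 18. → (30, 18)

(30, 18)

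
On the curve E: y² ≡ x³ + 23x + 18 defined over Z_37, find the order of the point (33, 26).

2P: tangent at (33, 26): λ = (3·33² + 23)/(2·26) ≡ 34/15. 15⁻¹ ≡ 5 (mod 37) since 15·5 = 75 ≡ 1, so λ ≡ 34·5 ≡ 22.
  x = λ² - 33 - 33 = 484 - 66 ≡ 11; y = λ·(33 - 11) - 26 ≡ 14. → (11, 14)
3P: (11, 14) + (33, 26). λ = (26 - 14)/(33 - 11) ≡ 12/22 mod 37. 22⁻¹ ≡ 32 (mod 37), so λ ≡ 14.
  x = λ² - 11 - 33 = 196 - 44 ≡ 4; y = λ·(11 - 4) - 14 ≡ 10. → (4, 10)
4P: (4, 10) + (33, 26). λ = (26 - 10)/(33 - 4) ≡ 16/29 mod 37. 29⁻¹ ≡ 23 (mod 37) since 29·23 = 667 ≡ 1, so λ ≡ 35.
  x = λ² - 4 - 33 = 1225 - 37 ≡ 4; y = λ·(4 - 4) - 10 ≡ 27. → (4, 27)
5P: (4, 27) + (33, 26). λ = (26 - 27)/(33 - 4) ≡ 36/29 mod 37. 29⁻¹ ≡ 23 (mod 37), so λ ≡ 14.
  x = λ² - 4 - 33 = 196 - 37 ≡ 11; y = λ·(4 - 11) - 27 ≡ 23. → (11, 23)
6P: (11, 23) + (33, 26). λ = (26 - 23)/(33 - 11) ≡ 3/22 mod 37. 22⁻¹ ≡ 32 (mod 37), so λ ≡ 22.
  x = λ² - 11 - 33 = 484 - 44 ≡ 33; y = λ·(11 - 33) - 23 ≡ 11. → (33, 11)
7P: (33, 11) + (33, 26): same x and y₁ ≡ -y₂, so the sum is ∞.
7P = ∞, so the order is 7.

7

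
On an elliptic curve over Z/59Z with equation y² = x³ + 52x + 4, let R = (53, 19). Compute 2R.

(16, 25)

tangent at (53, 19): λ = (3·53² + 52)/(2·19) ≡ 42/38. 38⁻¹ ≡ 14 (mod 59), so λ ≡ 42·14 ≡ 57.
  x = λ² - 53 - 53 = 3249 - 106 ≡ 16; y = λ·(53 - 16) - 19 ≡ 25. → (16, 25)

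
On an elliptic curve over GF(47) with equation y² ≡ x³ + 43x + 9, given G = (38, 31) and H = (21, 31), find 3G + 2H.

First 3G:
Repeated addition: build up to 3G.
2G: tangent at (38, 31): λ = (3·38² + 43)/(2·31) ≡ 4/15. 15⁻¹ ≡ 22 (mod 47), so λ ≡ 4·22 ≡ 41.
  x = λ² - 38 - 38 = 1681 - 76 ≡ 7; y = λ·(38 - 7) - 31 ≡ 18. → (7, 18)
3G: (7, 18) + (38, 31). λ = (31 - 18)/(38 - 7) ≡ 13/31 mod 47. 31⁻¹ ≡ 44 (mod 47), so λ ≡ 8.
  x = λ² - 7 - 38 = 64 - 45 ≡ 19; y = λ·(7 - 19) - 18 ≡ 27. → (19, 27)
3G = (19, 27).
Next 2H:
Repeated addition: build up to 2H.
2H: tangent at (21, 31): λ = (3·21² + 43)/(2·31) ≡ 3/15. 15⁻¹ ≡ 22 (mod 47), so λ ≡ 3·22 ≡ 19.
  x = λ² - 21 - 21 = 361 - 42 ≡ 37; y = λ·(21 - 37) - 31 ≡ 41. → (37, 41)
2H = (37, 41).
Finally 3G + 2H:
(19, 27) + (37, 41). λ = (41 - 27)/(37 - 19) ≡ 14/18 mod 47. 18⁻¹ ≡ 34 (mod 47) since 18·34 = 612 ≡ 1, so λ ≡ 6.
  x = λ² - 19 - 37 = 36 - 56 ≡ 27; y = λ·(19 - 27) - 27 ≡ 19. → (27, 19)

(27, 19)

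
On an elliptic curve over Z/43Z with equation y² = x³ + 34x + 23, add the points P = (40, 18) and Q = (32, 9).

(24, 0)

(40, 18) + (32, 9). λ = (9 - 18)/(32 - 40) ≡ 34/35 mod 43. 35⁻¹ ≡ 16 (mod 43) since 35·16 = 560 ≡ 1, so λ ≡ 28.
  x = λ² - 40 - 32 = 784 - 72 ≡ 24; y = λ·(40 - 24) - 18 ≡ 0. → (24, 0)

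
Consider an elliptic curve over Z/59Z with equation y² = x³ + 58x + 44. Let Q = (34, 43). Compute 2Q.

tangent at (34, 43): λ = (3·34² + 58)/(2·43) ≡ 45/27. 27⁻¹ ≡ 35 (mod 59) since 27·35 = 945 ≡ 1, so λ ≡ 45·35 ≡ 41.
  x = λ² - 34 - 34 = 1681 - 68 ≡ 20; y = λ·(34 - 20) - 43 ≡ 0. → (20, 0)

(20, 0)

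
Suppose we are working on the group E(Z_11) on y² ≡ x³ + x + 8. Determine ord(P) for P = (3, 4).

2P: tangent at (3, 4): λ = (3·3² + 1)/(2·4) ≡ 6/8. 8⁻¹ ≡ 7 (mod 11), so λ ≡ 6·7 ≡ 9.
  x = λ² - 3 - 3 = 81 - 6 ≡ 9; y = λ·(3 - 9) - 4 ≡ 8. → (9, 8)
3P: (9, 8) + (3, 4). λ = (4 - 8)/(3 - 9) ≡ 7/5 mod 11. 5⁻¹ ≡ 9 (mod 11), so λ ≡ 8.
  x = λ² - 9 - 3 = 64 - 12 ≡ 8; y = λ·(9 - 8) - 8 ≡ 0. → (8, 0)
4P: (8, 0) + (3, 4). λ = (4 - 0)/(3 - 8) ≡ 4/6 mod 11. 6⁻¹ ≡ 2 (mod 11), so λ ≡ 8.
  x = λ² - 8 - 3 = 64 - 11 ≡ 9; y = λ·(8 - 9) - 0 ≡ 3. → (9, 3)
5P: (9, 3) + (3, 4). λ = (4 - 3)/(3 - 9) ≡ 1/5 mod 11. 5⁻¹ ≡ 9 (mod 11) since 5·9 = 45 ≡ 1, so λ ≡ 9.
  x = λ² - 9 - 3 = 81 - 12 ≡ 3; y = λ·(9 - 3) - 3 ≡ 7. → (3, 7)
6P: (3, 7) + (3, 4): same x and y₁ ≡ -y₂, so the sum is ∞.
6P = ∞, so the order is 6.

6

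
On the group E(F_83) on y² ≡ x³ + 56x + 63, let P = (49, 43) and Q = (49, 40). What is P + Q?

The two points share x = 49 and their y-coordinates satisfy 43 + 40 ≡ 0 (mod 83), so they are inverses. Their sum is O.

O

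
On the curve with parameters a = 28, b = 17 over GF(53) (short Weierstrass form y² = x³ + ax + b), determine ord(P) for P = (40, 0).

2P: (40, 0) + (40, 0): same x and y₁ ≡ -y₂, so the sum is O.
2P = O, so the order is 2.

2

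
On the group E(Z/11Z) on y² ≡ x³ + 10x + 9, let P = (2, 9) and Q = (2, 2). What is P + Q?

O

The two points share x = 2 and their y-coordinates satisfy 9 + 2 ≡ 0 (mod 11), so they are inverses. Their sum is O.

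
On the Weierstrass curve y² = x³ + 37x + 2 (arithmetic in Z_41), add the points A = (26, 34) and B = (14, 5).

(26, 34) + (14, 5). λ = (5 - 34)/(14 - 26) ≡ 12/29 mod 41. 29⁻¹ ≡ 17 (mod 41), so λ ≡ 40.
  x = λ² - 26 - 14 = 1600 - 40 ≡ 2; y = λ·(26 - 2) - 34 ≡ 24. → (2, 24)

(2, 24)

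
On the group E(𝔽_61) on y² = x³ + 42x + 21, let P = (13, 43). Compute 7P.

Repeated addition: build up to 7P.
2P: tangent at (13, 43): λ = (3·13² + 42)/(2·43) ≡ 0/25. 25⁻¹ ≡ 22 (mod 61) since 25·22 = 550 ≡ 1, so λ ≡ 0·22 ≡ 0.
  x = λ² - 13 - 13 = 0 - 26 ≡ 35; y = λ·(13 - 35) - 43 ≡ 18. → (35, 18)
3P: (35, 18) + (13, 43). λ = (43 - 18)/(13 - 35) ≡ 25/39 mod 61. 39⁻¹ ≡ 36 (mod 61), so λ ≡ 46.
  x = λ² - 35 - 13 = 2116 - 48 ≡ 55; y = λ·(35 - 55) - 18 ≡ 38. → (55, 38)
4P: (55, 38) + (13, 43). λ = (43 - 38)/(13 - 55) ≡ 5/19 mod 61. 19⁻¹ ≡ 45 (mod 61) since 19·45 = 855 ≡ 1, so λ ≡ 42.
  x = λ² - 55 - 13 = 1764 - 68 ≡ 49; y = λ·(55 - 49) - 38 ≡ 31. → (49, 31)
5P: (49, 31) + (13, 43). λ = (43 - 31)/(13 - 49) ≡ 12/25 mod 61. 25⁻¹ ≡ 22 (mod 61) since 25·22 = 550 ≡ 1, so λ ≡ 20.
  x = λ² - 49 - 13 = 400 - 62 ≡ 33; y = λ·(49 - 33) - 31 ≡ 45. → (33, 45)
6P: (33, 45) + (13, 43). λ = (43 - 45)/(13 - 33) ≡ 59/41 mod 61. 41⁻¹ ≡ 3 (mod 61) since 41·3 = 123 ≡ 1, so λ ≡ 55.
  x = λ² - 33 - 13 = 3025 - 46 ≡ 51; y = λ·(33 - 51) - 45 ≡ 2. → (51, 2)
7P: (51, 2) + (13, 43). λ = (43 - 2)/(13 - 51) ≡ 41/23 mod 61. 23⁻¹ ≡ 8 (mod 61), so λ ≡ 23.
  x = λ² - 51 - 13 = 529 - 64 ≡ 38; y = λ·(51 - 38) - 2 ≡ 53. → (38, 53)

(38, 53)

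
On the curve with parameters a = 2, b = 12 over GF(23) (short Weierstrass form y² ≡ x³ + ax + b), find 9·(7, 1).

(14, 22)

Write G = (7, 1).
Double-and-add on 9 = (1001)₂. Start with G = (7, 1) for the leading 1-bit.
double: tangent at (7, 1): λ = (3·7² + 2)/(2·1) ≡ 11/2. 2⁻¹ ≡ 12 (mod 23) since 2·12 = 24 ≡ 1, so λ ≡ 11·12 ≡ 17.
  x = λ² - 7 - 7 = 289 - 14 ≡ 22; y = λ·(7 - 22) - 1 ≡ 20. → (22, 20)
double: tangent at (22, 20): λ = (3·22² + 2)/(2·20) ≡ 5/17. 17⁻¹ ≡ 19 (mod 23), so λ ≡ 5·19 ≡ 3.
  x = λ² - 22 - 22 = 9 - 44 ≡ 11; y = λ·(22 - 11) - 20 ≡ 13. → (11, 13)
double: tangent at (11, 13): λ = (3·11² + 2)/(2·13) ≡ 20/3. 3⁻¹ ≡ 8 (mod 23) since 3·8 = 24 ≡ 1, so λ ≡ 20·8 ≡ 22.
  x = λ² - 11 - 11 = 484 - 22 ≡ 2; y = λ·(11 - 2) - 13 ≡ 1. → (2, 1)
add G: (2, 1) + (7, 1). λ = (1 - 1)/(7 - 2) ≡ 0/5 mod 23. 5⁻¹ ≡ 14 (mod 23) since 5·14 = 70 ≡ 1, so λ ≡ 0.
  x = λ² - 2 - 7 = 0 - 9 ≡ 14; y = λ·(2 - 14) - 1 ≡ 22. → (14, 22)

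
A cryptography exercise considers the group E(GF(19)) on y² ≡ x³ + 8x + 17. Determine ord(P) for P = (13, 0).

2P: (13, 0) + (13, 0): same x and y₁ ≡ -y₂, so the sum is ∞.
2P = ∞, so the order is 2.

2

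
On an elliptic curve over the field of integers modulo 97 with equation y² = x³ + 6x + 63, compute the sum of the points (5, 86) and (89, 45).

(25, 30)

(5, 86) + (89, 45). λ = (45 - 86)/(89 - 5) ≡ 56/84 mod 97. 84⁻¹ ≡ 82 (mod 97), so λ ≡ 33.
  x = λ² - 5 - 89 = 1089 - 94 ≡ 25; y = λ·(5 - 25) - 86 ≡ 30. → (25, 30)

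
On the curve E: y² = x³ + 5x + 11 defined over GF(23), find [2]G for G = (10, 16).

tangent at (10, 16): λ = (3·10² + 5)/(2·16) ≡ 6/9. 9⁻¹ ≡ 18 (mod 23) since 9·18 = 162 ≡ 1, so λ ≡ 6·18 ≡ 16.
  x = λ² - 10 - 10 = 256 - 20 ≡ 6; y = λ·(10 - 6) - 16 ≡ 2. → (6, 2)

(6, 2)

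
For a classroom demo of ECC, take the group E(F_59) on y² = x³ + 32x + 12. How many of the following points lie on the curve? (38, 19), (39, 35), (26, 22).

(38, 19): 19² ≡ 7, rhs ≡ 50 → off.
(39, 35): 35² ≡ 45, rhs ≡ 45 → on.
(26, 22): 22² ≡ 12, rhs ≡ 12 → on.

2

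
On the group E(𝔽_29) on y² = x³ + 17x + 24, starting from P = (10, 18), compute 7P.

Repeated addition: build up to 7P.
2P: tangent at (10, 18): λ = (3·10² + 17)/(2·18) ≡ 27/7. 7⁻¹ ≡ 25 (mod 29), so λ ≡ 27·25 ≡ 8.
  x = λ² - 10 - 10 = 64 - 20 ≡ 15; y = λ·(10 - 15) - 18 ≡ 0. → (15, 0)
3P: (15, 0) + (10, 18). λ = (18 - 0)/(10 - 15) ≡ 18/24 mod 29. 24⁻¹ ≡ 23 (mod 29), so λ ≡ 8.
  x = λ² - 15 - 10 = 64 - 25 ≡ 10; y = λ·(15 - 10) - 0 ≡ 11. → (10, 11)
4P: (10, 11) + (10, 18): same x and y₁ ≡ -y₂, so the sum is O.
5P: O + (10, 18) = (10, 18) (identity).
6P: tangent at (10, 18): λ = (3·10² + 17)/(2·18) ≡ 27/7. 7⁻¹ ≡ 25 (mod 29), so λ ≡ 27·25 ≡ 8.
  x = λ² - 10 - 10 = 64 - 20 ≡ 15; y = λ·(10 - 15) - 18 ≡ 0. → (15, 0)
7P: (15, 0) + (10, 18). λ = (18 - 0)/(10 - 15) ≡ 18/24 mod 29. 24⁻¹ ≡ 23 (mod 29), so λ ≡ 8.
  x = λ² - 15 - 10 = 64 - 25 ≡ 10; y = λ·(15 - 10) - 0 ≡ 11. → (10, 11)

(10, 11)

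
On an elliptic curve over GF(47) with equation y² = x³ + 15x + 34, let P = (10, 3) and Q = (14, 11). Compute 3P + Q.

First 3P:
Repeated addition: build up to 3P.
2P: tangent at (10, 3): λ = (3·10² + 15)/(2·3) ≡ 33/6. 6⁻¹ ≡ 8 (mod 47), so λ ≡ 33·8 ≡ 29.
  x = λ² - 10 - 10 = 841 - 20 ≡ 22; y = λ·(10 - 22) - 3 ≡ 25. → (22, 25)
3P: (22, 25) + (10, 3). λ = (3 - 25)/(10 - 22) ≡ 25/35 mod 47. 35⁻¹ ≡ 43 (mod 47), so λ ≡ 41.
  x = λ² - 22 - 10 = 1681 - 32 ≡ 4; y = λ·(22 - 4) - 25 ≡ 8. → (4, 8)
3P = (4, 8).
Finally 3P + Q:
(4, 8) + (14, 11). λ = (11 - 8)/(14 - 4) ≡ 3/10 mod 47. 10⁻¹ ≡ 33 (mod 47) since 10·33 = 330 ≡ 1, so λ ≡ 5.
  x = λ² - 4 - 14 = 25 - 18 ≡ 7; y = λ·(4 - 7) - 8 ≡ 24. → (7, 24)

(7, 24)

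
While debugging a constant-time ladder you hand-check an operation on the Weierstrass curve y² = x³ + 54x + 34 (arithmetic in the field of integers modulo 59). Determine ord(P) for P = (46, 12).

3

2P: tangent at (46, 12): λ = (3·46² + 54)/(2·12) ≡ 30/24. 24⁻¹ ≡ 32 (mod 59) since 24·32 = 768 ≡ 1, so λ ≡ 30·32 ≡ 16.
  x = λ² - 46 - 46 = 256 - 92 ≡ 46; y = λ·(46 - 46) - 12 ≡ 47. → (46, 47)
3P: (46, 47) + (46, 12): same x and y₁ ≡ -y₂, so the sum is O.
3P = O, so the order is 3.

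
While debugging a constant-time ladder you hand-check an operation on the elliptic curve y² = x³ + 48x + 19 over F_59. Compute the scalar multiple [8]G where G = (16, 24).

Repeated addition: build up to 8G.
2G: tangent at (16, 24): λ = (3·16² + 48)/(2·24) ≡ 49/48. 48⁻¹ ≡ 16 (mod 59) since 48·16 = 768 ≡ 1, so λ ≡ 49·16 ≡ 17.
  x = λ² - 16 - 16 = 289 - 32 ≡ 21; y = λ·(16 - 21) - 24 ≡ 9. → (21, 9)
3G: (21, 9) + (16, 24). λ = (24 - 9)/(16 - 21) ≡ 15/54 mod 59. 54⁻¹ ≡ 47 (mod 59), so λ ≡ 56.
  x = λ² - 21 - 16 = 3136 - 37 ≡ 31; y = λ·(21 - 31) - 9 ≡ 21. → (31, 21)
4G: (31, 21) + (16, 24). λ = (24 - 21)/(16 - 31) ≡ 3/44 mod 59. 44⁻¹ ≡ 55 (mod 59) since 44·55 = 2420 ≡ 1, so λ ≡ 47.
  x = λ² - 31 - 16 = 2209 - 47 ≡ 38; y = λ·(31 - 38) - 21 ≡ 4. → (38, 4)
5G: (38, 4) + (16, 24). λ = (24 - 4)/(16 - 38) ≡ 20/37 mod 59. 37⁻¹ ≡ 8 (mod 59), so λ ≡ 42.
  x = λ² - 38 - 16 = 1764 - 54 ≡ 58; y = λ·(38 - 58) - 4 ≡ 41. → (58, 41)
6G: (58, 41) + (16, 24). λ = (24 - 41)/(16 - 58) ≡ 42/17 mod 59. 17⁻¹ ≡ 7 (mod 59) since 17·7 = 119 ≡ 1, so λ ≡ 58.
  x = λ² - 58 - 16 = 3364 - 74 ≡ 45; y = λ·(58 - 45) - 41 ≡ 5. → (45, 5)
7G: (45, 5) + (16, 24). λ = (24 - 5)/(16 - 45) ≡ 19/30 mod 59. 30⁻¹ ≡ 2 (mod 59) since 30·2 = 60 ≡ 1, so λ ≡ 38.
  x = λ² - 45 - 16 = 1444 - 61 ≡ 26; y = λ·(45 - 26) - 5 ≡ 9. → (26, 9)
8G: (26, 9) + (16, 24). λ = (24 - 9)/(16 - 26) ≡ 15/49 mod 59. 49⁻¹ ≡ 53 (mod 59), so λ ≡ 28.
  x = λ² - 26 - 16 = 784 - 42 ≡ 34; y = λ·(26 - 34) - 9 ≡ 3. → (34, 3)

(34, 3)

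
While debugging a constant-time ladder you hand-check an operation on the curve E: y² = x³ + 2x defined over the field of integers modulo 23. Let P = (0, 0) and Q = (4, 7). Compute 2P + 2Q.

First 2P:
Repeated addition: build up to 2P.
2P: (0, 0) + (0, 0): same x and y₁ ≡ -y₂, so the sum is 𝒪.
2P = 𝒪.
Next 2Q:
Repeated addition: build up to 2Q.
2Q: tangent at (4, 7): λ = (3·4² + 2)/(2·7) ≡ 4/14. 14⁻¹ ≡ 5 (mod 23), so λ ≡ 4·5 ≡ 20.
  x = λ² - 4 - 4 = 400 - 8 ≡ 1; y = λ·(4 - 1) - 7 ≡ 7. → (1, 7)
2Q = (1, 7).
Finally 2P + 2Q:
𝒪 + (1, 7) = (1, 7) (identity).

(1, 7)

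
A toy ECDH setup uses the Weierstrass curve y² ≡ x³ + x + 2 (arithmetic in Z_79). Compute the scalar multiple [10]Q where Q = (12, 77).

Double-and-add on 10 = (1010)₂. Start with Q = (12, 77) for the leading 1-bit.
double: tangent at (12, 77): λ = (3·12² + 1)/(2·77) ≡ 38/75. 75⁻¹ ≡ 59 (mod 79), so λ ≡ 38·59 ≡ 30.
  x = λ² - 12 - 12 = 900 - 24 ≡ 7; y = λ·(12 - 7) - 77 ≡ 73. → (7, 73)
double: tangent at (7, 73): λ = (3·7² + 1)/(2·73) ≡ 69/67. 67⁻¹ ≡ 46 (mod 79) since 67·46 = 3082 ≡ 1, so λ ≡ 69·46 ≡ 14.
  x = λ² - 7 - 7 = 196 - 14 ≡ 24; y = λ·(7 - 24) - 73 ≡ 5. → (24, 5)
add Q: (24, 5) + (12, 77). λ = (77 - 5)/(12 - 24) ≡ 72/67 mod 79. 67⁻¹ ≡ 46 (mod 79), so λ ≡ 73.
  x = λ² - 24 - 12 = 5329 - 36 ≡ 0; y = λ·(24 - 0) - 5 ≡ 9. → (0, 9)
double: tangent at (0, 9): λ = (3·0² + 1)/(2·9) ≡ 1/18. 18⁻¹ ≡ 22 (mod 79) since 18·22 = 396 ≡ 1, so λ ≡ 1·22 ≡ 22.
  x = λ² - 0 - 0 = 484 - 0 ≡ 10; y = λ·(0 - 10) - 9 ≡ 8. → (10, 8)

(10, 8)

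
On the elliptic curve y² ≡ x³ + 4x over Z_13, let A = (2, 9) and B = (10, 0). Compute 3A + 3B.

(11, 7)

First 3A:
Repeated addition: build up to 3A.
2A: tangent at (2, 9): λ = (3·2² + 4)/(2·9) ≡ 3/5. 5⁻¹ ≡ 8 (mod 13), so λ ≡ 3·8 ≡ 11.
  x = λ² - 2 - 2 = 121 - 4 ≡ 0; y = λ·(2 - 0) - 9 ≡ 0. → (0, 0)
3A: (0, 0) + (2, 9). λ = (9 - 0)/(2 - 0) ≡ 9/2 mod 13. 2⁻¹ ≡ 7 (mod 13), so λ ≡ 11.
  x = λ² - 0 - 2 = 121 - 2 ≡ 2; y = λ·(0 - 2) - 0 ≡ 4. → (2, 4)
3A = (2, 4).
Next 3B:
Repeated addition: build up to 3B.
2B: (10, 0) + (10, 0): same x and y₁ ≡ -y₂, so the sum is ∞.
3B: ∞ + (10, 0) = (10, 0) (identity).
3B = (10, 0).
Finally 3A + 3B:
(2, 4) + (10, 0). λ = (0 - 4)/(10 - 2) ≡ 9/8 mod 13. 8⁻¹ ≡ 5 (mod 13), so λ ≡ 6.
  x = λ² - 2 - 10 = 36 - 12 ≡ 11; y = λ·(2 - 11) - 4 ≡ 7. → (11, 7)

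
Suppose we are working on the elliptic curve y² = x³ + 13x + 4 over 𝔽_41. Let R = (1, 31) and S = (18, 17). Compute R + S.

(1, 31) + (18, 17). λ = (17 - 31)/(18 - 1) ≡ 27/17 mod 41. 17⁻¹ ≡ 29 (mod 41), so λ ≡ 4.
  x = λ² - 1 - 18 = 16 - 19 ≡ 38; y = λ·(1 - 38) - 31 ≡ 26. → (38, 26)

(38, 26)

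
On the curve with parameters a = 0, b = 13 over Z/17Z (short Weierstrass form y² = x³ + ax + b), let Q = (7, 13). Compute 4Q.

Repeated addition: build up to 4Q.
2Q: tangent at (7, 13): λ = (3·7² + 0)/(2·13) ≡ 11/9. 9⁻¹ ≡ 2 (mod 17), so λ ≡ 11·2 ≡ 5.
  x = λ² - 7 - 7 = 25 - 14 ≡ 11; y = λ·(7 - 11) - 13 ≡ 1. → (11, 1)
3Q: (11, 1) + (7, 13). λ = (13 - 1)/(7 - 11) ≡ 12/13 mod 17. 13⁻¹ ≡ 4 (mod 17), so λ ≡ 14.
  x = λ² - 11 - 7 = 196 - 18 ≡ 8; y = λ·(11 - 8) - 1 ≡ 7. → (8, 7)
4Q: (8, 7) + (7, 13). λ = (13 - 7)/(7 - 8) ≡ 6/16 mod 17. 16⁻¹ ≡ 16 (mod 17), so λ ≡ 11.
  x = λ² - 8 - 7 = 121 - 15 ≡ 4; y = λ·(8 - 4) - 7 ≡ 3. → (4, 3)

(4, 3)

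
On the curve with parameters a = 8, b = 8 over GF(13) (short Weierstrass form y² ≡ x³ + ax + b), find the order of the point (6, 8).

4

2P: tangent at (6, 8): λ = (3·6² + 8)/(2·8) ≡ 12/3. 3⁻¹ ≡ 9 (mod 13), so λ ≡ 12·9 ≡ 4.
  x = λ² - 6 - 6 = 16 - 12 ≡ 4; y = λ·(6 - 4) - 8 ≡ 0. → (4, 0)
3P: (4, 0) + (6, 8). λ = (8 - 0)/(6 - 4) ≡ 8/2 mod 13. 2⁻¹ ≡ 7 (mod 13) since 2·7 = 14 ≡ 1, so λ ≡ 4.
  x = λ² - 4 - 6 = 16 - 10 ≡ 6; y = λ·(4 - 6) - 0 ≡ 5. → (6, 5)
4P: (6, 5) + (6, 8): same x and y₁ ≡ -y₂, so the sum is the point at infinity.
4P = the point at infinity, so the order is 4.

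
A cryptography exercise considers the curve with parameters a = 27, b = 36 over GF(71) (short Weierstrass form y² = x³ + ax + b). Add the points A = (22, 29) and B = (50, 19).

(56, 44)

(22, 29) + (50, 19). λ = (19 - 29)/(50 - 22) ≡ 61/28 mod 71. 28⁻¹ ≡ 33 (mod 71) since 28·33 = 924 ≡ 1, so λ ≡ 25.
  x = λ² - 22 - 50 = 625 - 72 ≡ 56; y = λ·(22 - 56) - 29 ≡ 44. → (56, 44)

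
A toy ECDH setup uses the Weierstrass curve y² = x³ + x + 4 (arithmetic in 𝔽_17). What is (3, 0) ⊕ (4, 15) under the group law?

(3, 0) + (4, 15). λ = (15 - 0)/(4 - 3) ≡ 15/1 mod 17. 1⁻¹ ≡ 1 (mod 17) since 1·1 = 1 ≡ 1, so λ ≡ 15.
  x = λ² - 3 - 4 = 225 - 7 ≡ 14; y = λ·(3 - 14) - 0 ≡ 5. → (14, 5)

(14, 5)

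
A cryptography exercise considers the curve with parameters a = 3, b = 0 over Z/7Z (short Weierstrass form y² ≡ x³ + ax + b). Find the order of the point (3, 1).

4

2P: tangent at (3, 1): λ = (3·3² + 3)/(2·1) ≡ 2/2. 2⁻¹ ≡ 4 (mod 7) since 2·4 = 8 ≡ 1, so λ ≡ 2·4 ≡ 1.
  x = λ² - 3 - 3 = 1 - 6 ≡ 2; y = λ·(3 - 2) - 1 ≡ 0. → (2, 0)
3P: (2, 0) + (3, 1). λ = (1 - 0)/(3 - 2) ≡ 1/1 mod 7. 1⁻¹ ≡ 1 (mod 7) since 1·1 = 1 ≡ 1, so λ ≡ 1.
  x = λ² - 2 - 3 = 1 - 5 ≡ 3; y = λ·(2 - 3) - 0 ≡ 6. → (3, 6)
4P: (3, 6) + (3, 1): same x and y₁ ≡ -y₂, so the sum is O.
4P = O, so the order is 4.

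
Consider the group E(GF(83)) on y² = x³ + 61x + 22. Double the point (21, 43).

(39, 36)

tangent at (21, 43): λ = (3·21² + 61)/(2·43) ≡ 56/3. 3⁻¹ ≡ 28 (mod 83) since 3·28 = 84 ≡ 1, so λ ≡ 56·28 ≡ 74.
  x = λ² - 21 - 21 = 5476 - 42 ≡ 39; y = λ·(21 - 39) - 43 ≡ 36. → (39, 36)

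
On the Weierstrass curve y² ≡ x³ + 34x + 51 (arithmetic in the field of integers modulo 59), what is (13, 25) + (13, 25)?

tangent at (13, 25): λ = (3·13² + 34)/(2·25) ≡ 10/50. 50⁻¹ ≡ 13 (mod 59) since 50·13 = 650 ≡ 1, so λ ≡ 10·13 ≡ 12.
  x = λ² - 13 - 13 = 144 - 26 ≡ 0; y = λ·(13 - 0) - 25 ≡ 13. → (0, 13)

(0, 13)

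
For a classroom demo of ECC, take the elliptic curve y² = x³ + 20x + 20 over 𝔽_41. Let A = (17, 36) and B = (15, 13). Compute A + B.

(17, 36) + (15, 13). λ = (13 - 36)/(15 - 17) ≡ 18/39 mod 41. 39⁻¹ ≡ 20 (mod 41) since 39·20 = 780 ≡ 1, so λ ≡ 32.
  x = λ² - 17 - 15 = 1024 - 32 ≡ 8; y = λ·(17 - 8) - 36 ≡ 6. → (8, 6)

(8, 6)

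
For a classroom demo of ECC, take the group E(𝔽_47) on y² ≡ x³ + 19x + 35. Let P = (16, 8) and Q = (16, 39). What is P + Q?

The two points share x = 16 and their y-coordinates satisfy 8 + 39 ≡ 0 (mod 47), so they are inverses. Their sum is O.

O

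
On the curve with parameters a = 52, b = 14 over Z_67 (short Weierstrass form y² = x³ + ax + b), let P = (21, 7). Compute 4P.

(61, 42)

Double-and-add on 4 = (100)₂. Start with P = (21, 7) for the leading 1-bit.
double: tangent at (21, 7): λ = (3·21² + 52)/(2·7) ≡ 35/14. 14⁻¹ ≡ 24 (mod 67) since 14·24 = 336 ≡ 1, so λ ≡ 35·24 ≡ 36.
  x = λ² - 21 - 21 = 1296 - 42 ≡ 48; y = λ·(21 - 48) - 7 ≡ 26. → (48, 26)
double: tangent at (48, 26): λ = (3·48² + 52)/(2·26) ≡ 63/52. 52⁻¹ ≡ 58 (mod 67) since 52·58 = 3016 ≡ 1, so λ ≡ 63·58 ≡ 36.
  x = λ² - 48 - 48 = 1296 - 96 ≡ 61; y = λ·(48 - 61) - 26 ≡ 42. → (61, 42)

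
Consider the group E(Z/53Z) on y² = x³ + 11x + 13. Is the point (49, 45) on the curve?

yes

y² = 45² ≡ 11; x³ + 11x + 13 = 118201 ≡ 11 (mod 53). 11 = 11.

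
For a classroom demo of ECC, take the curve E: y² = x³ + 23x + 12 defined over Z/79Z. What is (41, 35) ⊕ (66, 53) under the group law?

(41, 35) + (66, 53). λ = (53 - 35)/(66 - 41) ≡ 18/25 mod 79. 25⁻¹ ≡ 19 (mod 79), so λ ≡ 26.
  x = λ² - 41 - 66 = 676 - 107 ≡ 16; y = λ·(41 - 16) - 35 ≡ 62. → (16, 62)

(16, 62)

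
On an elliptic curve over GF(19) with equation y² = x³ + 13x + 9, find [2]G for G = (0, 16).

(1, 2)

tangent at (0, 16): λ = (3·0² + 13)/(2·16) ≡ 13/13. 13⁻¹ ≡ 3 (mod 19) since 13·3 = 39 ≡ 1, so λ ≡ 13·3 ≡ 1.
  x = λ² - 0 - 0 = 1 - 0 ≡ 1; y = λ·(0 - 1) - 16 ≡ 2. → (1, 2)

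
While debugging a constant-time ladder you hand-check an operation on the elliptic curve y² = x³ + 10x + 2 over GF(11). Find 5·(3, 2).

Write G = (3, 2).
Double-and-add on 5 = (101)₂. Start with G = (3, 2) for the leading 1-bit.
double: tangent at (3, 2): λ = (3·3² + 10)/(2·2) ≡ 4/4. 4⁻¹ ≡ 3 (mod 11), so λ ≡ 4·3 ≡ 1.
  x = λ² - 3 - 3 = 1 - 6 ≡ 6; y = λ·(3 - 6) - 2 ≡ 6. → (6, 6)
double: tangent at (6, 6): λ = (3·6² + 10)/(2·6) ≡ 8/1. 1⁻¹ ≡ 1 (mod 11), so λ ≡ 8·1 ≡ 8.
  x = λ² - 6 - 6 = 64 - 12 ≡ 8; y = λ·(6 - 8) - 6 ≡ 0. → (8, 0)
add G: (8, 0) + (3, 2). λ = (2 - 0)/(3 - 8) ≡ 2/6 mod 11. 6⁻¹ ≡ 2 (mod 11), so λ ≡ 4.
  x = λ² - 8 - 3 = 16 - 11 ≡ 5; y = λ·(8 - 5) - 0 ≡ 1. → (5, 1)

(5, 1)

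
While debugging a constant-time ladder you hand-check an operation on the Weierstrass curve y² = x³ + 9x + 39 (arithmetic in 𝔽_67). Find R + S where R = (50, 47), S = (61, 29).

(50, 47) + (61, 29). λ = (29 - 47)/(61 - 50) ≡ 49/11 mod 67. 11⁻¹ ≡ 61 (mod 67), so λ ≡ 41.
  x = λ² - 50 - 61 = 1681 - 111 ≡ 29; y = λ·(50 - 29) - 47 ≡ 10. → (29, 10)

(29, 10)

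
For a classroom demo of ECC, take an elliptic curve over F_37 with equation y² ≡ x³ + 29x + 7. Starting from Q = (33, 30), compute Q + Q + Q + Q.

Double-and-add on 4 = (100)₂. Start with Q = (33, 30) for the leading 1-bit.
double: tangent at (33, 30): λ = (3·33² + 29)/(2·30) ≡ 3/23. 23⁻¹ ≡ 29 (mod 37), so λ ≡ 3·29 ≡ 13.
  x = λ² - 33 - 33 = 169 - 66 ≡ 29; y = λ·(33 - 29) - 30 ≡ 22. → (29, 22)
double: tangent at (29, 22): λ = (3·29² + 29)/(2·22) ≡ 36/7. 7⁻¹ ≡ 16 (mod 37), so λ ≡ 36·16 ≡ 21.
  x = λ² - 29 - 29 = 441 - 58 ≡ 13; y = λ·(29 - 13) - 22 ≡ 18. → (13, 18)

(13, 18)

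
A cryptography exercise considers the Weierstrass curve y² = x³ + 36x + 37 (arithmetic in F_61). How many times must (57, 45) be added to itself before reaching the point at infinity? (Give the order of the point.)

10

2P: tangent at (57, 45): λ = (3·57² + 36)/(2·45) ≡ 23/29. 29⁻¹ ≡ 40 (mod 61), so λ ≡ 23·40 ≡ 5.
  x = λ² - 57 - 57 = 25 - 114 ≡ 33; y = λ·(57 - 33) - 45 ≡ 14. → (33, 14)
3P: (33, 14) + (57, 45). λ = (45 - 14)/(57 - 33) ≡ 31/24 mod 61. 24⁻¹ ≡ 28 (mod 61), so λ ≡ 14.
  x = λ² - 33 - 57 = 196 - 90 ≡ 45; y = λ·(33 - 45) - 14 ≡ 1. → (45, 1)
4P: (45, 1) + (57, 45). λ = (45 - 1)/(57 - 45) ≡ 44/12 mod 61. 12⁻¹ ≡ 56 (mod 61), so λ ≡ 24.
  x = λ² - 45 - 57 = 576 - 102 ≡ 47; y = λ·(45 - 47) - 1 ≡ 12. → (47, 12)
5P: (47, 12) + (57, 45). λ = (45 - 12)/(57 - 47) ≡ 33/10 mod 61. 10⁻¹ ≡ 55 (mod 61) since 10·55 = 550 ≡ 1, so λ ≡ 46.
  x = λ² - 47 - 57 = 2116 - 104 ≡ 60; y = λ·(47 - 60) - 12 ≡ 0. → (60, 0)
6P: (60, 0) + (57, 45). λ = (45 - 0)/(57 - 60) ≡ 45/58 mod 61. 58⁻¹ ≡ 20 (mod 61), so λ ≡ 46.
  x = λ² - 60 - 57 = 2116 - 117 ≡ 47; y = λ·(60 - 47) - 0 ≡ 49. → (47, 49)
7P: (47, 49) + (57, 45). λ = (45 - 49)/(57 - 47) ≡ 57/10 mod 61. 10⁻¹ ≡ 55 (mod 61), so λ ≡ 24.
  x = λ² - 47 - 57 = 576 - 104 ≡ 45; y = λ·(47 - 45) - 49 ≡ 60. → (45, 60)
8P: (45, 60) + (57, 45). λ = (45 - 60)/(57 - 45) ≡ 46/12 mod 61. 12⁻¹ ≡ 56 (mod 61), so λ ≡ 14.
  x = λ² - 45 - 57 = 196 - 102 ≡ 33; y = λ·(45 - 33) - 60 ≡ 47. → (33, 47)
9P: (33, 47) + (57, 45). λ = (45 - 47)/(57 - 33) ≡ 59/24 mod 61. 24⁻¹ ≡ 28 (mod 61) since 24·28 = 672 ≡ 1, so λ ≡ 5.
  x = λ² - 33 - 57 = 25 - 90 ≡ 57; y = λ·(33 - 57) - 47 ≡ 16. → (57, 16)
10P: (57, 16) + (57, 45): same x and y₁ ≡ -y₂, so the sum is the point at infinity.
10P = the point at infinity, so the order is 10.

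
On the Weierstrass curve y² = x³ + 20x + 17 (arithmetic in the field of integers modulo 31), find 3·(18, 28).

(5, 5)

Write P = (18, 28).
Repeated addition: build up to 3P.
2P: tangent at (18, 28): λ = (3·18² + 20)/(2·28) ≡ 0/25. 25⁻¹ ≡ 5 (mod 31), so λ ≡ 0·5 ≡ 0.
  x = λ² - 18 - 18 = 0 - 36 ≡ 26; y = λ·(18 - 26) - 28 ≡ 3. → (26, 3)
3P: (26, 3) + (18, 28). λ = (28 - 3)/(18 - 26) ≡ 25/23 mod 31. 23⁻¹ ≡ 27 (mod 31) since 23·27 = 621 ≡ 1, so λ ≡ 24.
  x = λ² - 26 - 18 = 576 - 44 ≡ 5; y = λ·(26 - 5) - 3 ≡ 5. → (5, 5)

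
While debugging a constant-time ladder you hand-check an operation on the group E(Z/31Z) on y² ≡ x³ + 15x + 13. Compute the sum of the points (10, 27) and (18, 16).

(17, 2)

(10, 27) + (18, 16). λ = (16 - 27)/(18 - 10) ≡ 20/8 mod 31. 8⁻¹ ≡ 4 (mod 31) since 8·4 = 32 ≡ 1, so λ ≡ 18.
  x = λ² - 10 - 18 = 324 - 28 ≡ 17; y = λ·(10 - 17) - 27 ≡ 2. → (17, 2)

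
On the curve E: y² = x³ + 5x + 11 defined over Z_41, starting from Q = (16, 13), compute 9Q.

(38, 16)

Double-and-add on 9 = (1001)₂. Start with Q = (16, 13) for the leading 1-bit.
double: tangent at (16, 13): λ = (3·16² + 5)/(2·13) ≡ 35/26. 26⁻¹ ≡ 30 (mod 41), so λ ≡ 35·30 ≡ 25.
  x = λ² - 16 - 16 = 625 - 32 ≡ 19; y = λ·(16 - 19) - 13 ≡ 35. → (19, 35)
double: tangent at (19, 35): λ = (3·19² + 5)/(2·35) ≡ 22/29. 29⁻¹ ≡ 17 (mod 41), so λ ≡ 22·17 ≡ 5.
  x = λ² - 19 - 19 = 25 - 38 ≡ 28; y = λ·(19 - 28) - 35 ≡ 2. → (28, 2)
double: tangent at (28, 2): λ = (3·28² + 5)/(2·2) ≡ 20/4. 4⁻¹ ≡ 31 (mod 41), so λ ≡ 20·31 ≡ 5.
  x = λ² - 28 - 28 = 25 - 56 ≡ 10; y = λ·(28 - 10) - 2 ≡ 6. → (10, 6)
add Q: (10, 6) + (16, 13). λ = (13 - 6)/(16 - 10) ≡ 7/6 mod 41. 6⁻¹ ≡ 7 (mod 41) since 6·7 = 42 ≡ 1, so λ ≡ 8.
  x = λ² - 10 - 16 = 64 - 26 ≡ 38; y = λ·(10 - 38) - 6 ≡ 16. → (38, 16)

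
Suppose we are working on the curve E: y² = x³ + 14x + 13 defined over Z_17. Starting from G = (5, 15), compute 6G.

(9, 16)

Double-and-add on 6 = (110)₂. Start with G = (5, 15) for the leading 1-bit.
double: tangent at (5, 15): λ = (3·5² + 14)/(2·15) ≡ 4/13. 13⁻¹ ≡ 4 (mod 17) since 13·4 = 52 ≡ 1, so λ ≡ 4·4 ≡ 16.
  x = λ² - 5 - 5 = 256 - 10 ≡ 8; y = λ·(5 - 8) - 15 ≡ 5. → (8, 5)
add G: (8, 5) + (5, 15). λ = (15 - 5)/(5 - 8) ≡ 10/14 mod 17. 14⁻¹ ≡ 11 (mod 17), so λ ≡ 8.
  x = λ² - 8 - 5 = 64 - 13 ≡ 0; y = λ·(8 - 0) - 5 ≡ 8. → (0, 8)
double: tangent at (0, 8): λ = (3·0² + 14)/(2·8) ≡ 14/16. 16⁻¹ ≡ 16 (mod 17) since 16·16 = 256 ≡ 1, so λ ≡ 14·16 ≡ 3.
  x = λ² - 0 - 0 = 9 - 0 ≡ 9; y = λ·(0 - 9) - 8 ≡ 16. → (9, 16)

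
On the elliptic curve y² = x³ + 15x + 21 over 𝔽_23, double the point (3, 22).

tangent at (3, 22): λ = (3·3² + 15)/(2·22) ≡ 19/21. 21⁻¹ ≡ 11 (mod 23) since 21·11 = 231 ≡ 1, so λ ≡ 19·11 ≡ 2.
  x = λ² - 3 - 3 = 4 - 6 ≡ 21; y = λ·(3 - 21) - 22 ≡ 11. → (21, 11)

(21, 11)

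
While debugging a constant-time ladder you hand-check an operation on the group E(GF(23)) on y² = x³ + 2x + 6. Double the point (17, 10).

tangent at (17, 10): λ = (3·17² + 2)/(2·10) ≡ 18/20. 20⁻¹ ≡ 15 (mod 23), so λ ≡ 18·15 ≡ 17.
  x = λ² - 17 - 17 = 289 - 34 ≡ 2; y = λ·(17 - 2) - 10 ≡ 15. → (2, 15)

(2, 15)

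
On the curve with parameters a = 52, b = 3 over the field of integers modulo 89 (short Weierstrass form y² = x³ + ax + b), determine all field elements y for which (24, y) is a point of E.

37, 52

x³ + 52x + 3 = 15075 ≡ 34 (mod 89).
Square roots of 34 mod 89: 37 and 52 (since 37² = 1369 ≡ 34).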